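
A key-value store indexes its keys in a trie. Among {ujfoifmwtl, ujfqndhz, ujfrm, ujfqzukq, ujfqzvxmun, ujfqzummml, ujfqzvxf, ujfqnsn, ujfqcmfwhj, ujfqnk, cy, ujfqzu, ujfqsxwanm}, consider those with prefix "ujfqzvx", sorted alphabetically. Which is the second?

Filter for "ujfqzvx…" and sort: "ujfqzvxf", "ujfqzvxmun"
Position 2: ujfqzvxmun

ujfqzvxmun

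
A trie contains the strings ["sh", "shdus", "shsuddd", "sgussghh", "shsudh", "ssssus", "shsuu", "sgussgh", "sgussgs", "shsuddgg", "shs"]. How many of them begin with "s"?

Filter for entries beginning with "s":
Words under "s": sgussgh, sgussghh, sgussgs, sh, shdus, shs, shsuddd, shsuddgg, shsudh, shsuu, ssssus
Count: 11

11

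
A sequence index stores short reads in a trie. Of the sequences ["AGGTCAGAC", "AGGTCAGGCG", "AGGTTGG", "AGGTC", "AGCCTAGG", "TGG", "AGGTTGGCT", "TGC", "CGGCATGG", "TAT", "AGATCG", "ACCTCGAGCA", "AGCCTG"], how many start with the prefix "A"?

9

Filter for entries beginning with "A":
Matches: "ACCTCGAGCA", "AGATCG", "AGCCTAGG", "AGCCTG", "AGGTC", "AGGTCAGAC", "AGGTCAGGCG", "AGGTTGG", "AGGTTGGCT"
Count: 9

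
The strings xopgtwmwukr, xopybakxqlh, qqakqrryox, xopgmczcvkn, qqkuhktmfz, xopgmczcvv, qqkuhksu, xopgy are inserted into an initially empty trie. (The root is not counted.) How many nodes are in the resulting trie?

Count nodes per top-level branch (shared prefixes stored once):
  'q'-branch (qqakqrryox, qqkuhksu, qqkuhktmfz): 20 nodes
  'x'-branch (xopgmczcvkn, xopgmczcvv, xopgtwmwukr, xopgy, xopybakxqlh): 28 nodes
Sum: 48

48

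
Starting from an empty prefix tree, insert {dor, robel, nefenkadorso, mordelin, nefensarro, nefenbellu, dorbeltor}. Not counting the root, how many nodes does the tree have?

Insert word by word; a character creates a node only if that edge doesn't already exist:
  "dor" → 3 new (d, o, r)
  "robel" → 5 new (r, o, b, e, l)
  "nefenkadorso" → 12 new (n, e, f, e, n, k, a, d, o, r, s, o)
  "mordelin" → 8 new (m, o, r, d, e, l, i, n)
  "nefensarro" → prefix "nefen" already present; 5 new (s, a, r, r, o)
  "nefenbellu" → prefix "nefen" already present; 5 new (b, e, l, l, u)
  "dorbeltor" → prefix "dor" already present; 6 new (b, e, l, t, o, r)
Total nodes = 3 + 5 + 12 + 8 + 5 + 5 + 6 = 44

44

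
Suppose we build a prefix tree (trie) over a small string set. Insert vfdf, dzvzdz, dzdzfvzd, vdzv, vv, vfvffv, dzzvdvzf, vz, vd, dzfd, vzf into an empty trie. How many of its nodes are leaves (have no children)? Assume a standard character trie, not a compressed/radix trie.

9

A leaf is a node with no children — equivalently, the end of a word that is not a proper prefix of any other stored word.
Those words: "dzdzfvzd", "dzfd", "dzvzdz", "dzzvdvzf", "vdzv", "vfdf", "vfvffv", "vv", "vzf"
Leaf count: 9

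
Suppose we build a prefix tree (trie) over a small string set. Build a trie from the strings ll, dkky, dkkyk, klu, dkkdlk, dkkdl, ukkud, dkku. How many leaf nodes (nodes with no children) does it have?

A leaf is a node with no children — equivalently, the end of a word that is not a proper prefix of any other stored word.
Those words: "dkkdlk", "dkku", "dkkyk", "klu", "ll", "ukkud"
Leaf count: 6

6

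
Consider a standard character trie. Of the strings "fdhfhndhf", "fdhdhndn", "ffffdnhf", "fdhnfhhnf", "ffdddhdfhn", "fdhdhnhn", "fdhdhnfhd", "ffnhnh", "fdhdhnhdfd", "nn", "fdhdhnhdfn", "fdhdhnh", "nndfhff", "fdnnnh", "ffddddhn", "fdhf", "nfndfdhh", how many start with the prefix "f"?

14

Traverse to the node for "f", then collect every word in that subtree.
Matches: "fdhdhndn", "fdhdhnfhd", "fdhdhnh", "fdhdhnhdfd", "fdhdhnhdfn", "fdhdhnhn", "fdhf", "fdhfhndhf", "fdhnfhhnf", "fdnnnh", "ffddddhn", "ffdddhdfhn", "ffffdnhf", "ffnhnh"
Count: 14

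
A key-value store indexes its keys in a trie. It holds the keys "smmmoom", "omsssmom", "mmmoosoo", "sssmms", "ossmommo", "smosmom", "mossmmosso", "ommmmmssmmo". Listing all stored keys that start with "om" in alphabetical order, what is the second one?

Words with prefix "om", in lexicographic order: "ommmmmssmmo", "omsssmom"
The 2nd is omsssmom.

omsssmom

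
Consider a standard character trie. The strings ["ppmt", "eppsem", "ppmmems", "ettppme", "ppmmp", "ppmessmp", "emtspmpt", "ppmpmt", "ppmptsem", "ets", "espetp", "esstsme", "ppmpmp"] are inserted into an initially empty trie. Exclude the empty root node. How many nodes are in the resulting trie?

For each word, the new-node count is its length minus the longest prefix already in the trie:
  "ppmt" → 4 new (p, p, m, t)
  "eppsem" → 6 new (e, p, p, s, e, m)
  "ppmmems" → prefix "ppm" already present; 4 new (m, e, m, s)
  "ettppme" → prefix "e" already present; 6 new (t, t, p, p, m, e)
  "ppmmp" → prefix "ppmm" already present; 1 new (p)
  "ppmessmp" → prefix "ppm" already present; 5 new (e, s, s, m, p)
  "emtspmpt" → prefix "e" already present; 7 new (m, t, s, p, m, p, t)
  "ppmpmt" → prefix "ppm" already present; 3 new (p, m, t)
  "ppmptsem" → prefix "ppmp" already present; 4 new (t, s, e, m)
  "ets" → prefix "et" already present; 1 new (s)
  "espetp" → prefix "e" already present; 5 new (s, p, e, t, p)
  "esstsme" → prefix "es" already present; 5 new (s, t, s, m, e)
  "ppmpmp" → prefix "ppmpm" already present; 1 new (p)
Total nodes = 4 + 6 + 4 + 6 + 1 + 5 + 7 + 3 + 4 + 1 + 5 + 5 + 1 = 52

52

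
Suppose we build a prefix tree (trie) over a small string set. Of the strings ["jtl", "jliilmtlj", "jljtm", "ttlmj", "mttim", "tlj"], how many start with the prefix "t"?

2

Traverse to the node for "t", then collect every word in that subtree.
Matches: "tlj", "ttlmj"
Count: 2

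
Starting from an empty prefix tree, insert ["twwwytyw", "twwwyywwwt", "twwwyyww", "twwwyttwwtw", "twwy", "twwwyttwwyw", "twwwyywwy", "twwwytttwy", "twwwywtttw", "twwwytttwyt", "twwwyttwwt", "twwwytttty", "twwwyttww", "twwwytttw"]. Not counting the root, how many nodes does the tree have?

Trie structure (* marks end of a word):
(root)
└─ t
   └─ w
      └─ w
         ├─ w
         │  └─ y
         │     ├─ t
         │     │  ├─ t
         │     │  │  ├─ t
         │     │  │  │  ├─ t
         │     │  │  │  │  └─ y *
         │     │  │  │  └─ w *
         │     │  │  │     └─ y *
         │     │  │  │        └─ t *
         │     │  │  └─ w
         │     │  │     └─ w *
         │     │  │        ├─ t *
         │     │  │        │  └─ w *
         │     │  │        └─ y
         │     │  │           └─ w *
         │     │  └─ y
         │     │     └─ w *
         │     ├─ w
         │     │  └─ t
         │     │     └─ t
         │     │        └─ t
         │     │           └─ w *
         │     └─ y
         │        └─ w
         │           └─ w *
         │              ├─ w
         │              │  └─ t *
         │              └─ y *
         └─ y *
Counting every labelled node above: 33.

33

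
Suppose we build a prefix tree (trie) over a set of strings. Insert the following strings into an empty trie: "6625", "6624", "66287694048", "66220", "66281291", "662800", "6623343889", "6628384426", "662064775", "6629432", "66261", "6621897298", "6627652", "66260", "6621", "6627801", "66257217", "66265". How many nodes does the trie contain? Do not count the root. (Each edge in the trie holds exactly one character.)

Count nodes per top-level branch (shared prefixes stored once):
  '6'-branch (662064775, 6621, 6621897298, 66220, 6623343889, 6624, 6625, 66257217, 66260, 66261, 66265, 6627652, 6627801, 662800, 66281291, 6628384426, 66287694048, 6629432): 66 nodes
Sum: 66

66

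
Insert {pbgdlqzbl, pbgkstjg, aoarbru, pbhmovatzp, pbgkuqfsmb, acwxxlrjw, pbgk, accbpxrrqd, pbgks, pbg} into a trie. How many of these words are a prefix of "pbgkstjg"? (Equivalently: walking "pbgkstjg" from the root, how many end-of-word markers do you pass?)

4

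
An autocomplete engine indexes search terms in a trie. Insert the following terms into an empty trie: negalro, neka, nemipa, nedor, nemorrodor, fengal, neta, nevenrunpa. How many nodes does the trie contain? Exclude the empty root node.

39

Trace insertions, counting only characters that open a new branch:
  "negalro" → 7 new (n, e, g, a, l, r, o)
  "neka" → prefix "ne" already present; 2 new (k, a)
  "nemipa" → prefix "ne" already present; 4 new (m, i, p, a)
  "nedor" → prefix "ne" already present; 3 new (d, o, r)
  "nemorrodor" → prefix "nem" already present; 7 new (o, r, r, o, d, o, r)
  "fengal" → 6 new (f, e, n, g, a, l)
  "neta" → prefix "ne" already present; 2 new (t, a)
  "nevenrunpa" → prefix "ne" already present; 8 new (v, e, n, r, u, n, p, a)
Total nodes = 7 + 2 + 4 + 3 + 7 + 6 + 2 + 8 = 39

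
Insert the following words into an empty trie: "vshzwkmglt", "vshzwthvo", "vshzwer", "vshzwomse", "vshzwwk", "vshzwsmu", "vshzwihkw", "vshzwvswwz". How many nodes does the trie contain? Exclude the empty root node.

34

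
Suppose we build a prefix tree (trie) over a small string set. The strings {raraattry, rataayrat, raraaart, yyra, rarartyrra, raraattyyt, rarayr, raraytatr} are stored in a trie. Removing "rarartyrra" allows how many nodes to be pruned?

6

Walk "rarartyrra" from the leaf back toward the root, removing each node that no remaining word uses.
The suffix "rtyrra" (6 nodes) is used only by "rarartyrra"; the node for "rara" still has the child "a", so pruning stops there.
Nodes removed: 6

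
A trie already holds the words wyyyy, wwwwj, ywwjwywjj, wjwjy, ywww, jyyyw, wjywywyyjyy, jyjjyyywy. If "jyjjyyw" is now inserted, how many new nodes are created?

"jyjjyy" is already a path in the trie; the remaining "w" must be added.
So 7 − 6 = 1 new nodes.

1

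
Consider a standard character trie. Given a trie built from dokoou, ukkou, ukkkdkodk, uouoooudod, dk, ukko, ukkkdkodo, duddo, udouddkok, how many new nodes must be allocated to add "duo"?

1

Walking "duo" from the root, the first 2 characters ("du") follow existing edges; "o" is the first miss.
New nodes needed: |"duo"| − 2 = 3 − 2 = 1.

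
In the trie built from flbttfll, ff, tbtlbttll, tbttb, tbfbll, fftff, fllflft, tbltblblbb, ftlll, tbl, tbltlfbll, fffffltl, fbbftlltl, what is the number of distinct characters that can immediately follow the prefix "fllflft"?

0

The children of the "fllflft" node are the distinct next characters among strings starting with "fllflft".
No stored string extends past "fllflft".
That node has 0 child edges.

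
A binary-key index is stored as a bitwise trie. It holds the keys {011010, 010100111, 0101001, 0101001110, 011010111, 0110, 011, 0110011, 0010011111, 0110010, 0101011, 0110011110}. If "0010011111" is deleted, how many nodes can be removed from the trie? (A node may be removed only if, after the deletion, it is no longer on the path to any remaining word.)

Walk "0010011111" from the leaf back toward the root, removing each node that no remaining word uses.
The suffix "010011111" (9 nodes) is used only by "0010011111"; the node for "0" still has the child "1", so pruning stops there.
Nodes removed: 9

9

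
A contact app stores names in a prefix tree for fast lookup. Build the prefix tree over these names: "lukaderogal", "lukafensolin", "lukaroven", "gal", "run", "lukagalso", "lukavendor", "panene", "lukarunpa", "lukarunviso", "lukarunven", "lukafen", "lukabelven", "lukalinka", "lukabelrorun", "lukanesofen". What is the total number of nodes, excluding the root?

Trace insertions, counting only characters that open a new branch:
  "lukaderogal" → 11 new (l, u, k, a, d, e, r, o, g, a, l)
  "lukafensolin" → prefix "luka" already present; 8 new (f, e, n, s, o, l, i, n)
  "lukaroven" → prefix "luka" already present; 5 new (r, o, v, e, n)
  "gal" → 3 new (g, a, l)
  "run" → 3 new (r, u, n)
  "lukagalso" → prefix "luka" already present; 5 new (g, a, l, s, o)
  "lukavendor" → prefix "luka" already present; 6 new (v, e, n, d, o, r)
  "panene" → 6 new (p, a, n, e, n, e)
  "lukarunpa" → prefix "lukar" already present; 4 new (u, n, p, a)
  "lukarunviso" → prefix "lukarun" already present; 4 new (v, i, s, o)
  "lukarunven" → prefix "lukarunv" already present; 2 new (e, n)
  "lukafen" → prefix "lukafen" already present; 0 new (none)
  "lukabelven" → prefix "luka" already present; 6 new (b, e, l, v, e, n)
  "lukalinka" → prefix "luka" already present; 5 new (l, i, n, k, a)
  "lukabelrorun" → prefix "lukabel" already present; 5 new (r, o, r, u, n)
  "lukanesofen" → prefix "luka" already present; 7 new (n, e, s, o, f, e, n)
Total nodes = 11 + 8 + 5 + 3 + 3 + 5 + 6 + 6 + 4 + 4 + 2 + 0 + 6 + 5 + 5 + 7 = 80

80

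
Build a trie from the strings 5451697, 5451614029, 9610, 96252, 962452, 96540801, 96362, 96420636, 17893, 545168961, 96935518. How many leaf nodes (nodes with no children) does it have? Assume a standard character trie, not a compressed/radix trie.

11

Leaves are exactly the stored words that no other stored word extends.
Those words: "17893", "5451614029", "545168961", "5451697", "9610", "962452", "96252", "96362", "96420636", "96540801", "96935518"
Leaf count: 11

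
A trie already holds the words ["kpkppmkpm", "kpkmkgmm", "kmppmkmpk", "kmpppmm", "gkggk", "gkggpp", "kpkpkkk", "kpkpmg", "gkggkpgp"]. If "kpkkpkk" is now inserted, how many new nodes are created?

"kpk" is already a path in the trie; the remaining "kpkk" must be added.
So 7 − 3 = 4 new nodes.

4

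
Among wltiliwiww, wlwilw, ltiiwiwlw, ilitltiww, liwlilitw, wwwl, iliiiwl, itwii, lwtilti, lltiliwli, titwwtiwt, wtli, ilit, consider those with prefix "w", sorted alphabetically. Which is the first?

DFS of the "w" subtree visits, in order: "wltiliwiww", "wlwilw", "wtli", "wwwl"
The 1st is wltiliwiww.

wltiliwiww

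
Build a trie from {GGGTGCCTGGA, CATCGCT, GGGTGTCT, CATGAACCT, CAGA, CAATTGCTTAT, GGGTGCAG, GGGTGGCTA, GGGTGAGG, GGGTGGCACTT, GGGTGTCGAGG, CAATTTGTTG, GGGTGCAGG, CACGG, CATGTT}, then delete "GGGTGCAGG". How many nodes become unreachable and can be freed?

1

Walk "GGGTGCAGG" from the leaf back toward the root, removing each node that no remaining word uses.
The suffix "G" (1 node) is used only by "GGGTGCAGG"; "GGGTGCAG" is itself a stored word, so pruning stops there.
Nodes removed: 1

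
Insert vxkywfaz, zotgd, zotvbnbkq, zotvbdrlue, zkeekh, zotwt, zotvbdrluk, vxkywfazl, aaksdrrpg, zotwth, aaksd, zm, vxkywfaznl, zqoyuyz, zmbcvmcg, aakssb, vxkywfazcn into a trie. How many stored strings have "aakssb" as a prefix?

1

Traverse to the node for "aakssb", then collect every word in that subtree.
Words under "aakssb": aakssb
Count: 1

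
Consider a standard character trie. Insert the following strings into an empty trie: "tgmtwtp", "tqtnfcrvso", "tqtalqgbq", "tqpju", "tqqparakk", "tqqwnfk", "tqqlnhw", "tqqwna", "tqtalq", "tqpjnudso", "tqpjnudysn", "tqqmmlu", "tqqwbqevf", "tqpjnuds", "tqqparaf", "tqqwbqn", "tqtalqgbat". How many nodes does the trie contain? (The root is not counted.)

Insert word by word; a character creates a node only if that edge doesn't already exist:
  "tgmtwtp" → 7 new (t, g, m, t, w, t, p)
  "tqtnfcrvso" → prefix "t" already present; 9 new (q, t, n, f, c, r, v, s, o)
  "tqtalqgbq" → prefix "tqt" already present; 6 new (a, l, q, g, b, q)
  "tqpju" → prefix "tq" already present; 3 new (p, j, u)
  "tqqparakk" → prefix "tq" already present; 7 new (q, p, a, r, a, k, k)
  "tqqwnfk" → prefix "tqq" already present; 4 new (w, n, f, k)
  "tqqlnhw" → prefix "tqq" already present; 4 new (l, n, h, w)
  "tqqwna" → prefix "tqqwn" already present; 1 new (a)
  "tqtalq" → prefix "tqtalq" already present; 0 new (none)
  "tqpjnudso" → prefix "tqpj" already present; 5 new (n, u, d, s, o)
  "tqpjnudysn" → prefix "tqpjnud" already present; 3 new (y, s, n)
  "tqqmmlu" → prefix "tqq" already present; 4 new (m, m, l, u)
  "tqqwbqevf" → prefix "tqqw" already present; 5 new (b, q, e, v, f)
  "tqpjnuds" → prefix "tqpjnuds" already present; 0 new (none)
  "tqqparaf" → prefix "tqqpara" already present; 1 new (f)
  "tqqwbqn" → prefix "tqqwbq" already present; 1 new (n)
  "tqtalqgbat" → prefix "tqtalqgb" already present; 2 new (a, t)
Total nodes = 7 + 9 + 6 + 3 + 7 + 4 + 4 + 1 + 0 + 5 + 3 + 4 + 5 + 0 + 1 + 1 + 2 = 62

62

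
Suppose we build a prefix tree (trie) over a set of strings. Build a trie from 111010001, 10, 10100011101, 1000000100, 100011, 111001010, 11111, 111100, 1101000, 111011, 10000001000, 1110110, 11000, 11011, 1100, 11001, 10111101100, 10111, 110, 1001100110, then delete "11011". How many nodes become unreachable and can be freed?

After clearing the end-marker at "11011", prune upward until reaching a node still needed by another word.
The suffix "1" (1 node) is used only by "11011"; the node for "1101" still has the child "0", so pruning stops there.
Nodes removed: 1

1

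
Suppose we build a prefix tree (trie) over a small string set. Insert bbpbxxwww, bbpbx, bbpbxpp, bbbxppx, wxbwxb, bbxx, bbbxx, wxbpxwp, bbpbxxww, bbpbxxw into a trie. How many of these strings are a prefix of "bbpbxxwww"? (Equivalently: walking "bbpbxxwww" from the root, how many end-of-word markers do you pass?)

Check each prefix of "bbpbxxwww" against the stored set — each match is an end-marker on the path.
Prefixes of the query that are stored words: "bbpbx", "bbpbxxw", "bbpbxxww", "bbpbxxwww"
Count: 4

4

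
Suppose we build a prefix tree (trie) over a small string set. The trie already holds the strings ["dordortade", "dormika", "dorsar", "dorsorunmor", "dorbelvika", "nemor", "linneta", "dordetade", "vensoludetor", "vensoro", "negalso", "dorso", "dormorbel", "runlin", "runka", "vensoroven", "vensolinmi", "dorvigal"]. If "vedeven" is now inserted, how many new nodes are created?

5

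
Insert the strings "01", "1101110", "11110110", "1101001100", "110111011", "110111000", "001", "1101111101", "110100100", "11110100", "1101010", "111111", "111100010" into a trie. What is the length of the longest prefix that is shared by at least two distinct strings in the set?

7

Equivalently: take the maximum, over all pairs, of their longest common prefix length.
"110100100" and "1101001100" agree on "1101001" (7 characters) before diverging; nothing deeper is shared.
Longest shared-prefix length: 7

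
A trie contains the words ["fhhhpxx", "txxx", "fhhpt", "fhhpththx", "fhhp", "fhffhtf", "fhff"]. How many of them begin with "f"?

Filter for entries beginning with "f":
Matches: "fhff", "fhffhtf", "fhhhpxx", "fhhp", "fhhpt", "fhhpththx"
Count: 6

6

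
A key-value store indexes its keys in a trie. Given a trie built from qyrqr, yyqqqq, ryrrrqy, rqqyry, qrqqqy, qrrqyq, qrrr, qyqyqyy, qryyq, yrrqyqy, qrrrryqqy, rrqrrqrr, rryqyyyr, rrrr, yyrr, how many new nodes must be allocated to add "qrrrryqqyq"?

Walking "qrrrryqqyq" from the root, the first 9 characters ("qrrrryqqy") follow existing edges; "q" is the first miss.
So 10 − 9 = 1 new nodes.

1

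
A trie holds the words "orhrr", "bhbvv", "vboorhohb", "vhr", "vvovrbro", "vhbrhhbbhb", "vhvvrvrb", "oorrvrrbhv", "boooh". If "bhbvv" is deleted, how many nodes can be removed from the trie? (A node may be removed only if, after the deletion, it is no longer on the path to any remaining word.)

After clearing the end-marker at "bhbvv", prune upward until reaching a node still needed by another word.
The suffix "hbvv" (4 nodes) is used only by "bhbvv"; the node for "b" still has the child "o", so pruning stops there.
Nodes removed: 4

4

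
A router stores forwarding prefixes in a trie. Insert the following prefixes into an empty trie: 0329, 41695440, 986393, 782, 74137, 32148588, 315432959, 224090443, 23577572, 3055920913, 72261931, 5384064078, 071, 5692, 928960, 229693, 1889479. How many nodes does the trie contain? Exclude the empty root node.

Count nodes per top-level branch (shared prefixes stored once):
  '0'-branch (0329, 071): 6 nodes
  '1'-branch (1889479): 7 nodes
  '2'-branch (224090443, 229693, 23577572): 20 nodes
  '3'-branch (3055920913, 315432959, 32148588): 25 nodes
  '4'-branch (41695440): 8 nodes
  '5'-branch (5384064078, 5692): 13 nodes
  '7'-branch (72261931, 74137, 782): 14 nodes
  '9'-branch (928960, 986393): 11 nodes
Sum: 104

104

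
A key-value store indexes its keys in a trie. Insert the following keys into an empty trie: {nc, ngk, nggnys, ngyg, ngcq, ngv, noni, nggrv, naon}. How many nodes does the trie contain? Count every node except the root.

21

Insert word by word; a character creates a node only if that edge doesn't already exist:
  "nc" → 2 new (n, c)
  "ngk" → prefix "n" already present; 2 new (g, k)
  "nggnys" → prefix "ng" already present; 4 new (g, n, y, s)
  "ngyg" → prefix "ng" already present; 2 new (y, g)
  "ngcq" → prefix "ng" already present; 2 new (c, q)
  "ngv" → prefix "ng" already present; 1 new (v)
  "noni" → prefix "n" already present; 3 new (o, n, i)
  "nggrv" → prefix "ngg" already present; 2 new (r, v)
  "naon" → prefix "n" already present; 3 new (a, o, n)
Total nodes = 2 + 2 + 4 + 2 + 2 + 1 + 3 + 2 + 3 = 21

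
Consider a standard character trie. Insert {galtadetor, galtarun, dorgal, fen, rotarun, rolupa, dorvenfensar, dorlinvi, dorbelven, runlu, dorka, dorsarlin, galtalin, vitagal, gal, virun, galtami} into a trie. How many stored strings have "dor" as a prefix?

Traverse to the node for "dor", then collect every word in that subtree.
Matches: "dorbelven", "dorgal", "dorka", "dorlinvi", "dorsarlin", "dorvenfensar"
Count: 6

6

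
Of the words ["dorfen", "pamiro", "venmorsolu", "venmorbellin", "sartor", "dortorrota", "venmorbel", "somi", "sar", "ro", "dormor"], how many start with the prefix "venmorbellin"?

1

Filter for entries beginning with "venmorbellin":
Matches: "venmorbellin"
Count: 1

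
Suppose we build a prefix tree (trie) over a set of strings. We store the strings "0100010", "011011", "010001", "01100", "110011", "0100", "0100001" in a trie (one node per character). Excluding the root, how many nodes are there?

20

Trie structure (* marks end of a word):
(root)
├─ 0
│  └─ 1
│     ├─ 0
│     │  └─ 0 *
│     │     └─ 0
│     │        ├─ 0
│     │        │  └─ 1 *
│     │        └─ 1 *
│     │           └─ 0 *
│     └─ 1
│        └─ 0
│           ├─ 0 *
│           └─ 1
│              └─ 1 *
└─ 1
   └─ 1
      └─ 0
         └─ 0
            └─ 1
               └─ 1 *
Counting every labelled node above: 20.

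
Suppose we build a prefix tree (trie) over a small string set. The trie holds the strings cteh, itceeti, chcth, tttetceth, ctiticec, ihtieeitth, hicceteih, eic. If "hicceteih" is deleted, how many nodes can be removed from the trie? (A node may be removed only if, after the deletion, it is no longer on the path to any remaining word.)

Walk "hicceteih" from the leaf back toward the root, removing each node that no remaining word uses.
No other word shares any prefix with "hicceteih", so all 9 of its nodes go.
Nodes removed: 9

9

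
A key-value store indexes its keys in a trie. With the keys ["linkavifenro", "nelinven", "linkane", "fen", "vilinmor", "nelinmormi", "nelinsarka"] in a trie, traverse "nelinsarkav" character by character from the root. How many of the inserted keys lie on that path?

Walk "nelinsarkav" from the root; an end-of-word marker is hit whenever a stored word is a prefix of "nelinsarkav".
Prefixes of the query that are stored words: "nelinsarka"
Count: 1

1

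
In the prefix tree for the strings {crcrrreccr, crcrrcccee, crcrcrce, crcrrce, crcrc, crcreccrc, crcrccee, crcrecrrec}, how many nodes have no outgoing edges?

Leaves are exactly the stored words that no other stored word extends.
Those words: "crcrccee", "crcrcrce", "crcreccrc", "crcrecrrec", "crcrrcccee", "crcrrce", "crcrrreccr"
Leaf count: 7

7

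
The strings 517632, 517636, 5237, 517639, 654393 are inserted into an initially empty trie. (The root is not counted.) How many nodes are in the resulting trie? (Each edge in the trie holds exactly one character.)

17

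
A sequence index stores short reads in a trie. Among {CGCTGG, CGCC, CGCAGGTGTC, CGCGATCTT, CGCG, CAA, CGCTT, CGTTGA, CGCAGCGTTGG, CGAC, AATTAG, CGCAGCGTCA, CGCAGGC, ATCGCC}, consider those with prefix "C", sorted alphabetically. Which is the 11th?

Words with prefix "C", in lexicographic order: "CAA", "CGAC", "CGCAGCGTCA", "CGCAGCGTTGG", "CGCAGGC", "CGCAGGTGTC", "CGCC", "CGCG", "CGCGATCTT", "CGCTGG", "CGCTT", "CGTTGA"
Position 11: CGCTT

CGCTT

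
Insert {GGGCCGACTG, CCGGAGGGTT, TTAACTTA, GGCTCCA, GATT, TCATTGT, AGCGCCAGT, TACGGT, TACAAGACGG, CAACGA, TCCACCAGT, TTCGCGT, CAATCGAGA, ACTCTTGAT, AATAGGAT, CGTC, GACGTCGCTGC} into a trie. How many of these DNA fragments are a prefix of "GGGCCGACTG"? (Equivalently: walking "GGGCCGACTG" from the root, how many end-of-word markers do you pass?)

1

Walk "GGGCCGACTG" from the root; an end-of-word marker is hit whenever a stored word is a prefix of "GGGCCGACTG".
Prefixes of the query that are stored words: "GGGCCGACTG"
Count: 1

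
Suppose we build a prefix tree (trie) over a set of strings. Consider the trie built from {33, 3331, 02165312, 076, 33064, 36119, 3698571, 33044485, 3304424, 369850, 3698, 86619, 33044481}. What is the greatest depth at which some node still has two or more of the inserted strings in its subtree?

7

Look for the deepest trie node that still has at least two words in its subtree.
"33044481" and "33044485" agree on "3304448" (7 characters) before diverging; nothing deeper is shared.
Longest shared-prefix length: 7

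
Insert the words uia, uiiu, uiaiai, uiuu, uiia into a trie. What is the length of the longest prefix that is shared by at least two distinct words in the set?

Equivalently: take the maximum, over all pairs, of their longest common prefix length.
"uia" and "uiaiai" agree on "uia" (3 characters) before diverging; nothing deeper is shared.
Longest shared-prefix length: 3

3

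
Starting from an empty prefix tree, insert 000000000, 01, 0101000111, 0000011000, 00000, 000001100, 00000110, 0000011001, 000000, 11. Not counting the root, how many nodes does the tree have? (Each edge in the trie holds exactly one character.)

26

Count nodes per top-level branch (shared prefixes stored once):
  '0'-branch (00000, 000000, 000000000, 00000110, 000001100, 0000011000, 0000011001, 01, 0101000111): 24 nodes
  '1'-branch (11): 2 nodes
Sum: 26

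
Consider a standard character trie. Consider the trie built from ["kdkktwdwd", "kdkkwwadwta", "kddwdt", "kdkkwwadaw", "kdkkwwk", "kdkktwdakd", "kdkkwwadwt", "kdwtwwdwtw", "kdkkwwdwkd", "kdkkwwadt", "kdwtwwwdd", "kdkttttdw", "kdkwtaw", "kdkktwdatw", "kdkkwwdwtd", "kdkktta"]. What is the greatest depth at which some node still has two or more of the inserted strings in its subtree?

10

The deepest shared node is where two words last agree before diverging.
"kdkkwwadwt" and "kdkkwwadwta" agree on "kdkkwwadwt" (10 characters) before diverging; nothing deeper is shared.
Longest shared-prefix length: 10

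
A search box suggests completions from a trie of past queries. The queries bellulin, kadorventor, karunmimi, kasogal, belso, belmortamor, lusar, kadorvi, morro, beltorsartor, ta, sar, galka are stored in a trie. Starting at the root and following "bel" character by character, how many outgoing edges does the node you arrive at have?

Follow the path "bel" to its node, then look at its outgoing edges.
Characters that immediately follow "bel" among the stored strings: {l, m, s, t}.
That node has 4 child edges.

4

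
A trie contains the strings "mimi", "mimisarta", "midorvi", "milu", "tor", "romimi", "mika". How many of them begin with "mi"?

5

Traverse to the node for "mi", then collect every word in that subtree.
Words under "mi": midorvi, mika, milu, mimi, mimisarta
Count: 5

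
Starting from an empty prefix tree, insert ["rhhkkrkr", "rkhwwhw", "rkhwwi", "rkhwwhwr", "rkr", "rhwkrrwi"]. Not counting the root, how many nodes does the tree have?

Trace insertions, counting only characters that open a new branch:
  "rhhkkrkr" → 8 new (r, h, h, k, k, r, k, r)
  "rkhwwhw" → prefix "r" already present; 6 new (k, h, w, w, h, w)
  "rkhwwi" → prefix "rkhww" already present; 1 new (i)
  "rkhwwhwr" → prefix "rkhwwhw" already present; 1 new (r)
  "rkr" → prefix "rk" already present; 1 new (r)
  "rhwkrrwi" → prefix "rh" already present; 6 new (w, k, r, r, w, i)
Total nodes = 8 + 6 + 1 + 1 + 1 + 6 = 23

23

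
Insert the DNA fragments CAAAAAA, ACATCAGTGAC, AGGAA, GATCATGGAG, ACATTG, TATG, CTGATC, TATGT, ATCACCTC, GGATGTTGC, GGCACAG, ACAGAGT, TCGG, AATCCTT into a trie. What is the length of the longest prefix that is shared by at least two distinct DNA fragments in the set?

4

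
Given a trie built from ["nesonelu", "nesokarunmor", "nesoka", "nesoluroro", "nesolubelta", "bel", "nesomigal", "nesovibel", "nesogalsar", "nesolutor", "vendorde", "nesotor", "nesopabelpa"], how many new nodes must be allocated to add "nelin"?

3

Walking "nelin" from the root, the first 2 characters ("ne") follow existing edges; "l" is the first miss.
New nodes needed: |"nelin"| − 2 = 5 − 2 = 3.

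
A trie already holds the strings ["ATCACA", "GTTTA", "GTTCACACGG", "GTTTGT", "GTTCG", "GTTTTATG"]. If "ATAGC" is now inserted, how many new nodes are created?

3

"AT" is already a path in the trie; the remaining "AGC" must be added.
New nodes needed: |"ATAGC"| − 2 = 5 − 2 = 3.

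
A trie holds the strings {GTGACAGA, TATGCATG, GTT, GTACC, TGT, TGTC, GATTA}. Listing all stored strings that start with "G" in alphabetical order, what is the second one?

GTACC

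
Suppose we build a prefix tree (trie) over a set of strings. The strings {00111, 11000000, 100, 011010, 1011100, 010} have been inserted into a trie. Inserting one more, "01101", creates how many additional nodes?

0

"01101" is already a full path in the trie; only an end-marker is added.
No new nodes are needed: 0.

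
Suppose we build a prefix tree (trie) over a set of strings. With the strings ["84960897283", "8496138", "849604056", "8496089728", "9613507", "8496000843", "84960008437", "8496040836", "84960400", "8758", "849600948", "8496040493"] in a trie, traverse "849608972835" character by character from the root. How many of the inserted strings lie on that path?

2

Walk "849608972835" from the root; an end-of-word marker is hit whenever a stored word is a prefix of "849608972835".
Prefixes of the query that are stored words: "8496089728", "84960897283"
Count: 2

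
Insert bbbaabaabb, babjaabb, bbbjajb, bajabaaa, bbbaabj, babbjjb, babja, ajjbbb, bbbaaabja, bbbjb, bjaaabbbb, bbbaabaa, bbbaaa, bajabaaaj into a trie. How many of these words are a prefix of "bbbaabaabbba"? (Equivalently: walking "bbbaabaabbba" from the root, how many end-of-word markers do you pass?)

2

Walk "bbbaabaabbba" from the root; an end-of-word marker is hit whenever a stored word is a prefix of "bbbaabaabbba".
Prefixes of the query that are stored words: "bbbaabaa", "bbbaabaabb"
Count: 2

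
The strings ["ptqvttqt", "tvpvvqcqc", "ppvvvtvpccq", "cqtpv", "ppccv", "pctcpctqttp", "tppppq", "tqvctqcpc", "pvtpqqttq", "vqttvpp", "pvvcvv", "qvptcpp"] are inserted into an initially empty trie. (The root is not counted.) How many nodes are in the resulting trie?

Count nodes per top-level branch (shared prefixes stored once):
  'c'-branch (cqtpv): 5 nodes
  'p'-branch (pctcpctqttp, ppccv, ppvvvtvpccq, ptqvttqt, pvtpqqttq, pvvcvv): 43 nodes
  'q'-branch (qvptcpp): 7 nodes
  't'-branch (tppppq, tqvctqcpc, tvpvvqcqc): 22 nodes
  'v'-branch (vqttvpp): 7 nodes
Sum: 84

84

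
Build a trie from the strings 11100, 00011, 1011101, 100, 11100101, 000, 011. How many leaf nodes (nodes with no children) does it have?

5

A leaf is a node with no children — equivalently, the end of a word that is not a proper prefix of any other stored word.
Those words: "00011", "011", "100", "1011101", "11100101"
Leaf count: 5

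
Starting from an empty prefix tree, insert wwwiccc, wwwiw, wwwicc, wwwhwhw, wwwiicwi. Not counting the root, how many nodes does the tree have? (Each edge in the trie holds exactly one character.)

Trie structure (* marks end of a word):
(root)
└─ w
   └─ w
      └─ w
         ├─ h
         │  └─ w
         │     └─ h
         │        └─ w *
         └─ i
            ├─ c
            │  └─ c *
            │     └─ c *
            ├─ i
            │  └─ c
            │     └─ w
            │        └─ i *
            └─ w *
Counting every labelled node above: 16.

16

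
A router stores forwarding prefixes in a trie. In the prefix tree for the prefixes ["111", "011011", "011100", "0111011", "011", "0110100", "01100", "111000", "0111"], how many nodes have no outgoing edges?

A leaf is a node with no children — equivalently, the end of a word that is not a proper prefix of any other stored word.
Those words: "01100", "0110100", "011011", "011100", "0111011", "111000"
Leaf count: 6

6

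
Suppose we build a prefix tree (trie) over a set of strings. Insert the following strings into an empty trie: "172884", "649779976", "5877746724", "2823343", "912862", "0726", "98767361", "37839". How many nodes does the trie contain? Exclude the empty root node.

Trace insertions, counting only characters that open a new branch:
  "172884" → 6 new (1, 7, 2, 8, 8, 4)
  "649779976" → 9 new (6, 4, 9, 7, 7, 9, 9, 7, 6)
  "5877746724" → 10 new (5, 8, 7, 7, 7, 4, 6, 7, 2, 4)
  "2823343" → 7 new (2, 8, 2, 3, 3, 4, 3)
  "912862" → 6 new (9, 1, 2, 8, 6, 2)
  "0726" → 4 new (0, 7, 2, 6)
  "98767361" → prefix "9" already present; 7 new (8, 7, 6, 7, 3, 6, 1)
  "37839" → 5 new (3, 7, 8, 3, 9)
Total nodes = 6 + 9 + 10 + 7 + 6 + 4 + 7 + 5 = 54

54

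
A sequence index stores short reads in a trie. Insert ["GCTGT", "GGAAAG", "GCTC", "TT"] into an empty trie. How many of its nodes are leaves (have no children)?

Leaves are exactly the stored words that no other stored word extends.
Those words: "GCTC", "GCTGT", "GGAAAG", "TT"
Leaf count: 4

4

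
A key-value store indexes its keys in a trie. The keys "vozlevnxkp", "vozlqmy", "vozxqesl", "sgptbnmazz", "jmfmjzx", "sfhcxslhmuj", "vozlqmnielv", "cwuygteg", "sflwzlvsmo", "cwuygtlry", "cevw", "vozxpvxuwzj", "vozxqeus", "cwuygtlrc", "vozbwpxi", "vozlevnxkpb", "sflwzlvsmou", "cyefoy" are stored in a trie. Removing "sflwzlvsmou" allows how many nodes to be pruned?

1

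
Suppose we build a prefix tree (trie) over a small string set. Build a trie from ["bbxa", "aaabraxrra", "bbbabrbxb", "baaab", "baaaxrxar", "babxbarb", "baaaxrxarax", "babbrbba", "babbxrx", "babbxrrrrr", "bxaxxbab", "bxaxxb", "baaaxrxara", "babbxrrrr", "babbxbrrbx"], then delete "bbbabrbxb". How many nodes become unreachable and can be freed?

7

Walk "bbbabrbxb" from the leaf back toward the root, removing each node that no remaining word uses.
The suffix "babrbxb" (7 nodes) is used only by "bbbabrbxb"; the node for "bb" still has the child "x", so pruning stops there.
Nodes removed: 7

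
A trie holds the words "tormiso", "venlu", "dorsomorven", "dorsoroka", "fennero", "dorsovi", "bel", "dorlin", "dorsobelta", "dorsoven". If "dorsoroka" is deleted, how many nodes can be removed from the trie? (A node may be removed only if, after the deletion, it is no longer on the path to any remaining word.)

4

After clearing the end-marker at "dorsoroka", prune upward until reaching a node still needed by another word.
The suffix "roka" (4 nodes) is used only by "dorsoroka"; the node for "dorso" still has the child "m", so pruning stops there.
Nodes removed: 4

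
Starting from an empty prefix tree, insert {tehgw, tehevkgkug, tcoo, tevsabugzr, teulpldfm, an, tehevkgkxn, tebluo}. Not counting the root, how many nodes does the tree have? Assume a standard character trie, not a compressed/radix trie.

38

Trace insertions, counting only characters that open a new branch:
  "tehgw" → 5 new (t, e, h, g, w)
  "tehevkgkug" → prefix "teh" already present; 7 new (e, v, k, g, k, u, g)
  "tcoo" → prefix "t" already present; 3 new (c, o, o)
  "tevsabugzr" → prefix "te" already present; 8 new (v, s, a, b, u, g, z, r)
  "teulpldfm" → prefix "te" already present; 7 new (u, l, p, l, d, f, m)
  "an" → 2 new (a, n)
  "tehevkgkxn" → prefix "tehevkgk" already present; 2 new (x, n)
  "tebluo" → prefix "te" already present; 4 new (b, l, u, o)
Total nodes = 5 + 7 + 3 + 8 + 7 + 2 + 2 + 4 = 38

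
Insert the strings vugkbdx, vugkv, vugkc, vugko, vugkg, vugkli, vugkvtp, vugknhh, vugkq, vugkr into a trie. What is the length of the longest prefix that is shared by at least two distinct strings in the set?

Equivalently: take the maximum, over all pairs, of their longest common prefix length.
e.g. "vugkv" and "vugkvtp" share the prefix "vugkv" of length 5; no pair shares a longer one.
Longest shared-prefix length: 5

5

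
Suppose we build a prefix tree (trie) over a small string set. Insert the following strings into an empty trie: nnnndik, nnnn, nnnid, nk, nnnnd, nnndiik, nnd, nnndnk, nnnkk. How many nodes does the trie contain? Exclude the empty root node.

Trie structure (* marks end of a word):
(root)
└─ n
   ├─ k *
   └─ n
      ├─ d *
      └─ n
         ├─ d
         │  ├─ i
         │  │  └─ i
         │  │     └─ k *
         │  └─ n
         │     └─ k *
         ├─ i
         │  └─ d *
         ├─ k
         │  └─ k *
         └─ n *
            └─ d *
               └─ i
                  └─ k *
Counting every labelled node above: 19.

19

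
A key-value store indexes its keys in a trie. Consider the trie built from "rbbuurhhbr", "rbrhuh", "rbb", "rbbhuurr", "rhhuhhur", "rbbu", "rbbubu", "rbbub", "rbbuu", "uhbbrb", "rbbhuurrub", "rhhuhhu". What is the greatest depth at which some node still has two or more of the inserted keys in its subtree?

Look for the deepest trie node that still has at least two words in its subtree.
e.g. "rbbhuurr" and "rbbhuurrub" share the prefix "rbbhuurr" of length 8; no pair shares a longer one.
Longest shared-prefix length: 8

8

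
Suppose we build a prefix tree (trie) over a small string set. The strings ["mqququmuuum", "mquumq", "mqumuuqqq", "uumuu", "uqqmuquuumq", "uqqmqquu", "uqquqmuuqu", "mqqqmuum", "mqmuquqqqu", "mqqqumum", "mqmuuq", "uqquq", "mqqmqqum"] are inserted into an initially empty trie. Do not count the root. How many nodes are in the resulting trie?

71

Count nodes per top-level branch (shared prefixes stored once):
  'm'-branch (mqmuquqqqu, mqmuuq, mqqmqqum, mqqqmuum, mqqqumum, mqququmuuum, mqumuuqqq, mquumq): 45 nodes
  'u'-branch (uqqmqquu, uqqmuquuumq, uqquq, uqquqmuuqu, uumuu): 26 nodes
Sum: 71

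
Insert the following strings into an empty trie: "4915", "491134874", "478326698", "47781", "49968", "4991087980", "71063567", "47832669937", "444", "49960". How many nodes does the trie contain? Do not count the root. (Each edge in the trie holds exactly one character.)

Insert word by word; a character creates a node only if that edge doesn't already exist:
  "4915" → 4 new (4, 9, 1, 5)
  "491134874" → prefix "491" already present; 6 new (1, 3, 4, 8, 7, 4)
  "478326698" → prefix "4" already present; 8 new (7, 8, 3, 2, 6, 6, 9, 8)
  "47781" → prefix "47" already present; 3 new (7, 8, 1)
  "49968" → prefix "49" already present; 3 new (9, 6, 8)
  "4991087980" → prefix "499" already present; 7 new (1, 0, 8, 7, 9, 8, 0)
  "71063567" → 8 new (7, 1, 0, 6, 3, 5, 6, 7)
  "47832669937" → prefix "47832669" already present; 3 new (9, 3, 7)
  "444" → prefix "4" already present; 2 new (4, 4)
  "49960" → prefix "4996" already present; 1 new (0)
Total nodes = 4 + 6 + 8 + 3 + 3 + 7 + 8 + 3 + 2 + 1 = 45

45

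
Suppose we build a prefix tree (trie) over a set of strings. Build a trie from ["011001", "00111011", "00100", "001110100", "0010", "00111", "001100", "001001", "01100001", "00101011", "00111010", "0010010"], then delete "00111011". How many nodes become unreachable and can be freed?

Walk "00111011" from the leaf back toward the root, removing each node that no remaining word uses.
The suffix "1" (1 node) is used only by "00111011"; the node for "0011101" still has the child "0", so pruning stops there.
Nodes removed: 1

1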